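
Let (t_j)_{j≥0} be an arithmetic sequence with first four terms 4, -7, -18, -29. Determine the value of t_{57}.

-623

Common difference d = -11.
t_j = 4 + (j - 0)·(-11).
t_{57} = 4 + 57·(-11) = -623.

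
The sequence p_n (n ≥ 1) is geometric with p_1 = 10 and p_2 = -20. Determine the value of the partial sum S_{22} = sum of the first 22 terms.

-13981010

Common ratio r = -2.
p_n = 10·(-2)^(n-1).
S = 10·((-2)^22 - 1)/(-2 - 1) = 10·(4194304 - 1)/(-3) = -13981010.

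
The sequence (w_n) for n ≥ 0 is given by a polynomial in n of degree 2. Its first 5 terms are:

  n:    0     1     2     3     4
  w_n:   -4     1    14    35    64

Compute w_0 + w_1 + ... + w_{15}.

1st diffs: 5, 13, 21, 29.
2nd diffs: 8, 8, 8 (constant).
Newton forward-difference form: w_n = -4 + 5·C(n,1) + 8·C(n,2).
Continuing: …, 101, 146, 199, 260, …, w_{15} = 911.
Summing n = 0..15 (16 terms) gives 5016.

5016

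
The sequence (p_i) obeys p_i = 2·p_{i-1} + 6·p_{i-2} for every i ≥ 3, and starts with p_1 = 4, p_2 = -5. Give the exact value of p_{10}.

33712

Iterate the recurrence:
p_3 = 14;  p_4 = -2;  p_5 = 80;  p_6 = 148;  p_7 = 776;  p_8 = 2440;  p_9 = 9536;  p_{10} = 33712.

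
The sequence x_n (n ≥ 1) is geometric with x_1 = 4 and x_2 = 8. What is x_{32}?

Common ratio r = 2.
x_n = 4·2^(n-1).
x_{32} = 4·2^31 = 8589934592.

8589934592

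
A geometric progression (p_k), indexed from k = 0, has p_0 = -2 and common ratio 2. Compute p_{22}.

-8388608

p_k = (-2)·2^(k-0).
p_{22} = (-2)·2^22 = -8388608.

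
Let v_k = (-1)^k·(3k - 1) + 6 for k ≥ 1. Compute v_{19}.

(-1)^19 = -1; 3k - 1 at k=19 is 56; so v_{19} = -50.

-50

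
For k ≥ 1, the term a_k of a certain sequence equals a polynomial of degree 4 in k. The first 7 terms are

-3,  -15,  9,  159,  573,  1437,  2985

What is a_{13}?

45789

1st diffs: -12, 24, 150, 414, 864, 1548.
2nd diffs: 36, 126, 264, 450, 684.
3rd diffs: 90, 138, 186, 234.
4th diffs: 48, 48, 48 (constant).
Newton forward-difference form: a_k = -3 + (-12)·C(k-1,1) + 36·C(k-1,2) + 90·C(k-1,3) + 48·C(k-1,4).
At k = 13: k-1 = 12, so a_{13} = -3 - 144 + 2376 + 19800 + 23760 = 45789.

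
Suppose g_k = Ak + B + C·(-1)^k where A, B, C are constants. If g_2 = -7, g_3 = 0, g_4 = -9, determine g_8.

-13

The three given values yield: 2A + B + C = -7; 3A + B - C = 0; 4A + B + C = -9.
Subtracting the first from the second: A - 2C = 7.
Subtracting the second from the third: A + 2C = -9.
Solving: C = -4, A = -1, then B = -1.
So g_k = -1·k + (-1) + (-4)·(-1)^k; at k=8 this is -13.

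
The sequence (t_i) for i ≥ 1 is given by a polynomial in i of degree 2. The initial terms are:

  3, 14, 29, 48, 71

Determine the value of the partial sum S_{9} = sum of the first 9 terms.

1st diffs: 11, 15, 19, 23.
2nd diffs: 4, 4, 4 (constant).
Newton forward-difference form: t_i = 3 + 11·C(i-1,1) + 4·C(i-1,2).
Continuing: 98, 129, 164, 203.
Summing i = 1..9 (9 terms) gives 759.

759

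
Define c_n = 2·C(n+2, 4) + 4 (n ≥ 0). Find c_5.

C(7, 4) = 35, so c_5 = 74.

74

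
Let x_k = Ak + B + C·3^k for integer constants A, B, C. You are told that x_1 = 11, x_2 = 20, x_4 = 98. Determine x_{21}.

10460353271

Write the equations: A + B + 3C = 11; 2A + B + 9C = 20; 4A + B + 81C = 98.
Subtracting the first from the second: A + 6C = 9.
Subtracting the second from the third: 2A + 72C = 78.
Solving: C = 1, A = 3, then B = 5.
Hence x_{21} = 3·21 + 5 + 1·10460353203 = 10460353271.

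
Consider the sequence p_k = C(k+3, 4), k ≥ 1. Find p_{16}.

3876

C(19, 4) = 3876, so p_{16} = 3876.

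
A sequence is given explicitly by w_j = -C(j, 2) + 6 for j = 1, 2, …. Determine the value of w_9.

C(9, 2) = 36, so w_9 = -30.

-30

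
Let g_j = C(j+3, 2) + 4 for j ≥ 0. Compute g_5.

32

C(8, 2) = 28, so g_5 = 32.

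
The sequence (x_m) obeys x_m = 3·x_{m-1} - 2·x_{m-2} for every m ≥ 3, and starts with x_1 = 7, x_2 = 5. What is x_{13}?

Compute successive terms:
x_3 = 1  x_4 = -7  x_5 = -23  …  x_{10} = -1015  x_{11} = -2039  x_{12} = -4087  x_{13} = -8183.
(Characteristic roots are 2 and 1.)

-8183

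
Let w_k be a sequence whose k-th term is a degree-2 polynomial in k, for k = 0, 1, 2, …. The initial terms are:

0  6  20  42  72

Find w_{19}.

1st diffs: 6, 14, 22, 30.
2nd diffs: 8, 8, 8 (constant).
Newton forward-difference form: w_k = 6·C(k,1) + 8·C(k,2).
At k = 19: k = 19, so w_{19} = 114 + 1368 = 1482.

1482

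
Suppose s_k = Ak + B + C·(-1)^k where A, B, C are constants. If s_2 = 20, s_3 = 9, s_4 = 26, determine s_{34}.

116

The three given values yield: 2A + B + C = 20; 3A + B - C = 9; 4A + B + C = 26.
Subtracting the first from the second: A - 2C = -11.
Subtracting the second from the third: A + 2C = 17.
Solving: C = 7, A = 3, then B = 7.
Hence s_{34} = 3·34 + 7 + 7·1 = 116.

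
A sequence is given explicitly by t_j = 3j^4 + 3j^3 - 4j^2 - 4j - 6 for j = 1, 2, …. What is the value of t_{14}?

t_{14} = 3·14^4 + 3·14^3 - 4·14^2 - 4·14 - 6 = 122634.

122634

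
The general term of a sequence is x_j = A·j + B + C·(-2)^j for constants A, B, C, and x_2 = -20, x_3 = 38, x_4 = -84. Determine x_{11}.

10222

At j = 2, 3, 4: 2A + B + 4C = -20; 3A + B - 8C = 38; 4A + B + 16C = -84.
Subtracting the first from the second: A - 12C = 58.
Subtracting the second from the third: A + 24C = -122.
Solving: C = -5, A = -2, then B = 4.
Therefore x_{11} = -22 + 4 + (-5)·(-2048) = 10222.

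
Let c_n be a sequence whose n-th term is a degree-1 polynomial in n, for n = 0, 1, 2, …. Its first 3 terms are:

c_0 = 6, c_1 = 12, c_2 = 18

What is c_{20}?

126

1st diffs: 6, 6 (constant).
So c_n = 6n + 6.
Evaluating at n = 20 gives c_{20} = 126.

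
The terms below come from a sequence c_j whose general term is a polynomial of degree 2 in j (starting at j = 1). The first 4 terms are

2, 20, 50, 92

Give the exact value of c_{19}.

1st diffs: 18, 30, 42.
2nd diffs: 12, 12 (constant).
Newton forward-difference form: c_j = 2 + 18·C(j-1,1) + 12·C(j-1,2).
At j = 19: j-1 = 18, so c_{19} = 2 + 324 + 1836 = 2162.

2162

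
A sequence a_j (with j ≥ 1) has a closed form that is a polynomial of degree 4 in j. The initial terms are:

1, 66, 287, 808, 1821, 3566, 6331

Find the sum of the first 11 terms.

99022

1st diffs: 65, 221, 521, 1013, 1745, 2765.
2nd diffs: 156, 300, 492, 732, 1020.
3rd diffs: 144, 192, 240, 288.
4th diffs: 48, 48, 48 (constant).
So a_j = 2j^4 + 4j^3 + 4j^2 - 5j - 4.
Continuing: 10452, 16313, 24346, 35031.
Summing j = 1..11 (11 terms) gives 99022.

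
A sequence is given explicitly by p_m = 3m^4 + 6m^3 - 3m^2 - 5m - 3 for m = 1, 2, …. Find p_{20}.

p_{20} = 3·20^4 + 6·20^3 - 3·20^2 - 5·20 - 3 = 526697.

526697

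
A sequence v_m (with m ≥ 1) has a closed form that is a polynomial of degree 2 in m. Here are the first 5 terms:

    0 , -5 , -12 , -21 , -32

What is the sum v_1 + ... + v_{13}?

-962

1st diffs: -5, -7, -9, -11.
2nd diffs: -2, -2, -2 (constant).
So v_m = -m^2 - 2m + 3.
Continuing: …, -45, -60, -77, -96, …, v_{13} = -192.
Summing m = 1..13 (13 terms) gives -962.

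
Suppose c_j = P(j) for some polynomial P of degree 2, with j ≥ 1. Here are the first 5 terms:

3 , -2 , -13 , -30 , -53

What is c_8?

-158

1st diffs: -5, -11, -17, -23.
2nd diffs: -6, -6, -6 (constant).
Newton forward-difference form: c_j = 3 + (-5)·C(j-1,1) + (-6)·C(j-1,2).
At j = 8: j-1 = 7, so c_8 = 3 - 35 - 126 = -158.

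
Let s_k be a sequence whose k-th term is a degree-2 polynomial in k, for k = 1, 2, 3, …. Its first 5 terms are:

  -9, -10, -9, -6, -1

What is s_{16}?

186

1st diffs: -1, 1, 3, 5.
2nd diffs: 2, 2, 2 (constant).
Newton forward-difference form: s_k = -9 + (-1)·C(k-1,1) + 2·C(k-1,2).
At k = 16: k-1 = 15, so s_{16} = -9 - 15 + 210 = 186.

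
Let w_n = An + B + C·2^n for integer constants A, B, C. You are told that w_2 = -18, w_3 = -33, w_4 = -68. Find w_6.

-298

At n = 2, 3, 4: 2A + B + 4C = -18; 3A + B + 8C = -33; 4A + B + 16C = -68.
Subtracting the first from the second: A + 4C = -15.
Subtracting the second from the third: A + 8C = -35.
Solving: C = -5, A = 5, then B = -8.
So w_n = 5·n + (-8) + (-5)·2^n; at n=6 this is -298.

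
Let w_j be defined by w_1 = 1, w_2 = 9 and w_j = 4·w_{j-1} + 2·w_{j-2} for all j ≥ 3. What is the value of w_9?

296336

w_3 = 38, w_4 = 170, w_5 = 756, w_6 = 3364, w_7 = 14968, w_8 = 66600, w_9 = 296336.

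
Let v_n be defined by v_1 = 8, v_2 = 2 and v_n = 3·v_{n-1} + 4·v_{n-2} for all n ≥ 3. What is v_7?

8198

Compute successive terms:
v_3 = 38  v_4 = 122  v_5 = 518  v_6 = 2042  v_7 = 8198.
(Characteristic roots are 4 and -1.)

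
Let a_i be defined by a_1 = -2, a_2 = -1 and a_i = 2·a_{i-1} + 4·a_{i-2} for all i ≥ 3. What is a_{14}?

Applying the relation repeatedly:
a_3 = -10; a_4 = -24; a_5 = -88; …; a_{11} = -97792; a_{12} = -316416; a_{13} = -1024000; a_{14} = -3313664.

-3313664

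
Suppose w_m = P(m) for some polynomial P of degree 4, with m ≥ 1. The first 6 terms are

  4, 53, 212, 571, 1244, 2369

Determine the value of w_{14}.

52121

1st diffs: 49, 159, 359, 673, 1125.
2nd diffs: 110, 200, 314, 452.
3rd diffs: 90, 114, 138.
4th diffs: 24, 24 (constant).
Newton forward-difference form: w_m = 4 + 49·C(m-1,1) + 110·C(m-1,2) + 90·C(m-1,3) + 24·C(m-1,4).
At m = 14: m-1 = 13, so w_{14} = 4 + 637 + 8580 + 25740 + 17160 = 52121.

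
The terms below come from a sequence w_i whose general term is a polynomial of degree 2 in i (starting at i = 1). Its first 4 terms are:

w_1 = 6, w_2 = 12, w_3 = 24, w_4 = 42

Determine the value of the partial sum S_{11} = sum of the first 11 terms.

1386

1st diffs: 6, 12, 18.
2nd diffs: 6, 6 (constant).
Newton forward-difference form: w_i = 6 + 6·C(i-1,1) + 6·C(i-1,2).
Continuing: …, 66, 96, 132, 174, …, w_{11} = 336.
Summing i = 1..11 (11 terms) gives 1386.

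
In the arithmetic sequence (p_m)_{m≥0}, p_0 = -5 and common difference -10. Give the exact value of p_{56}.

p_m = -5 + (m - 0)·(-10).
p_{56} = -5 + 56·(-10) = -565.

-565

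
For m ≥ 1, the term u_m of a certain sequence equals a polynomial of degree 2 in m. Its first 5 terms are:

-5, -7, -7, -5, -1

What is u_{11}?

1st diffs: -2, 0, 2, 4.
2nd diffs: 2, 2, 2 (constant).
So u_m = m^2 - 5m - 1.
Evaluating at m = 11 gives u_{11} = 65.

65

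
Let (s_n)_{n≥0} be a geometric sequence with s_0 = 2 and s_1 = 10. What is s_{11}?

97656250

Common ratio r = 5.
s_n = 2·5^(n-0).
s_{11} = 2·5^11 = 97656250.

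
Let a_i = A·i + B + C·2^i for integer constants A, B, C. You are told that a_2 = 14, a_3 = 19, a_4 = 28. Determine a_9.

Plug in i = 2, 3, 4: 2A + B + 4C = 14; 3A + B + 8C = 19; 4A + B + 16C = 28.
Subtracting the first from the second: A + 4C = 5.
Subtracting the second from the third: A + 8C = 9.
Solving: C = 1, A = 1, then B = 8.
So a_i = 1·i + 8 + 1·2^i; at i=9 this is 529.

529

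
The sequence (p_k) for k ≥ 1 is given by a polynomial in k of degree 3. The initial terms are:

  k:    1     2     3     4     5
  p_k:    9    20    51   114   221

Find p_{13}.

4101

1st diffs: 11, 31, 63, 107.
2nd diffs: 20, 32, 44.
3rd diffs: 12, 12 (constant).
So p_k = 2k^3 - 2k^2 + 3k + 6.
Evaluating at k = 13 gives p_{13} = 4101.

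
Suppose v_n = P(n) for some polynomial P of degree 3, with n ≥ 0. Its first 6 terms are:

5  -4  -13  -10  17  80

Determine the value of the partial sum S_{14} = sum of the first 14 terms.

11263

1st diffs: -9, -9, 3, 27, 63.
2nd diffs: 0, 12, 24, 36.
3rd diffs: 12, 12, 12 (constant).
So v_n = 2n^3 - 6n^2 - 5n + 5.
Continuing: …, 191, 362, 605, 932, …, v_{13} = 3320.
Summing n = 0..13 (14 terms) gives 11263.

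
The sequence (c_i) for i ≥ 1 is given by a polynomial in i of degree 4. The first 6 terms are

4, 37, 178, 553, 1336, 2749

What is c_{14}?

1st diffs: 33, 141, 375, 783, 1413.
2nd diffs: 108, 234, 408, 630.
3rd diffs: 126, 174, 222.
4th diffs: 48, 48 (constant).
So c_i = 2i^4 + i^3 - 2i^2 + 2i + 1.
Evaluating at i = 14 gives c_{14} = 79213.

79213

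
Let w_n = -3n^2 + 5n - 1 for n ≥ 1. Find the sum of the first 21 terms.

Over n = 1..21: Σn = 231, Σn² = 3311.
Total = (-3)·3311 + (5)·231 + (-1)·21 = -8799.

-8799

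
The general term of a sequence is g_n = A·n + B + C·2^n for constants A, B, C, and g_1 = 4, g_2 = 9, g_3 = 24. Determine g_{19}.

2621344

Write the equations: A + B + 2C = 4; 2A + B + 4C = 9; 3A + B + 8C = 24.
Subtracting the first from the second: A + 2C = 5.
Subtracting the second from the third: A + 4C = 15.
Solving: C = 5, A = -5, then B = -1.
So g_n = -5·n + (-1) + 5·2^n; at n=19 this is 2621344.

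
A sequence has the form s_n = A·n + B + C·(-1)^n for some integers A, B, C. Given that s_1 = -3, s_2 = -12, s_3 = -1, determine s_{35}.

Write the equations: A + B - C = -3; 2A + B + C = -12; 3A + B - C = -1.
Subtracting the first from the second: A + 2C = -9.
Subtracting the second from the third: A - 2C = 11.
Solving: C = -5, A = 1, then B = -9.
So s_n = 1·n + (-9) + (-5)·(-1)^n; at n=35 this is 31.

31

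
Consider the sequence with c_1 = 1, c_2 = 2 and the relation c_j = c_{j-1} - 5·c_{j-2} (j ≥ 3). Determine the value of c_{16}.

158467

c_3 = -3  c_4 = -13  c_5 = 2  …  c_{13} = -18703  c_{14} = -16238  c_{15} = 77277  c_{16} = 158467.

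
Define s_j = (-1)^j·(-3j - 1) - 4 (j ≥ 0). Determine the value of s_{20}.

(-1)^20 = 1; -3j - 1 at j=20 is -61; so s_{20} = -65.

-65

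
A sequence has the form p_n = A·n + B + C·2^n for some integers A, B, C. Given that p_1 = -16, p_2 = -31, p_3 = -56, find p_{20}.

Write the equations: A + B + 2C = -16; 2A + B + 4C = -31; 3A + B + 8C = -56.
Subtracting the first from the second: A + 2C = -15.
Subtracting the second from the third: A + 4C = -25.
Solving: C = -5, A = -5, then B = -1.
Hence p_{20} = -5·20 + (-1) + (-5)·1048576 = -5242981.

-5242981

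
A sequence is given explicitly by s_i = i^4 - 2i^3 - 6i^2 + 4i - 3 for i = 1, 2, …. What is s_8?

2717

s_8 = 1·8^4 - 2·8^3 - 6·8^2 + 4·8 - 3 = 2717.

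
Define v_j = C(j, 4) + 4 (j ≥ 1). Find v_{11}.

C(11, 4) = 330, so v_{11} = 334.

334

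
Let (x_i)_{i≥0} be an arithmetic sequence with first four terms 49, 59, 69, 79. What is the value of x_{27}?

319

Common difference d = 10.
x_i = 49 + (i - 0)·10.
x_{27} = 49 + 27·10 = 319.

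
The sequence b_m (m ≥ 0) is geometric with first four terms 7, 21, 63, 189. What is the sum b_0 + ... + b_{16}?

Common ratio r = 3.
b_m = 7·3^(m-0).
S = 7·(3^17 - 1)/(3 - 1) = 7·(129140163 - 1)/(2) = 451990567.

451990567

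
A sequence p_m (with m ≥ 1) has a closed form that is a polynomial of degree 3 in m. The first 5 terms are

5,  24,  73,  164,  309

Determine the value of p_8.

1188

1st diffs: 19, 49, 91, 145.
2nd diffs: 30, 42, 54.
3rd diffs: 12, 12 (constant).
So p_m = 2m^3 + 3m^2 - 4m + 4.
Evaluating at m = 8 gives p_8 = 1188.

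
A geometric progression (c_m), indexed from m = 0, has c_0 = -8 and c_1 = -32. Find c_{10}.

Common ratio r = 4.
c_m = (-8)·4^(m-0).
c_{10} = (-8)·4^10 = -8388608.

-8388608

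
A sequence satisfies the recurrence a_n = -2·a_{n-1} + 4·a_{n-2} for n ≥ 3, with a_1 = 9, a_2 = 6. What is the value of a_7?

Applying the relation repeatedly:
a_3 = 24;  a_4 = -24;  a_5 = 144;  a_6 = -384;  a_7 = 1344.

1344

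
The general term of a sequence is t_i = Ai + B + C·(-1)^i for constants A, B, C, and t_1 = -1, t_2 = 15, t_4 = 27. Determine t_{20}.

Write the equations: A + B - C = -1; 2A + B + C = 15; 4A + B + C = 27.
Subtracting the first from the second: A + 2C = 16.
Subtracting the second from the third: 2A = 12.
Solving: C = 5, A = 6, then B = -2.
Hence t_{20} = 6·20 + (-2) + 5·1 = 123.

123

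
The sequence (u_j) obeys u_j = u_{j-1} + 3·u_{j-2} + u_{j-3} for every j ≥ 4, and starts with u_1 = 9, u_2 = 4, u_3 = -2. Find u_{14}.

Applying the relation repeatedly:
u_4 = 19;  u_5 = 17;  u_6 = 72;  …;  u_{11} = 5134;  u_{12} = 12427;  u_{13} = 29969;  u_{14} = 72384.

72384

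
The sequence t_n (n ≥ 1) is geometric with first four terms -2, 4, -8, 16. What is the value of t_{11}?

-2048

Common ratio r = -2.
t_n = (-2)·(-2)^(n-1).
t_{11} = (-2)·(-2)^10 = -2048.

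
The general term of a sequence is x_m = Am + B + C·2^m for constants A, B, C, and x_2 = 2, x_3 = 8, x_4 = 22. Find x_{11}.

Plug in m = 2, 3, 4: 2A + B + 4C = 2; 3A + B + 8C = 8; 4A + B + 16C = 22.
Subtracting the first from the second: A + 4C = 6.
Subtracting the second from the third: A + 8C = 14.
Solving: C = 2, A = -2, then B = -2.
So x_m = -2·m + (-2) + 2·2^m; at m=11 this is 4072.

4072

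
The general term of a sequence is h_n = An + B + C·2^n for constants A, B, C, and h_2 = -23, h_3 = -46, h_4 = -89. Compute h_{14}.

At n = 2, 3, 4: 2A + B + 4C = -23; 3A + B + 8C = -46; 4A + B + 16C = -89.
Subtracting the first from the second: A + 4C = -23.
Subtracting the second from the third: A + 8C = -43.
Solving: C = -5, A = -3, then B = 3.
Hence h_{14} = -3·14 + 3 + (-5)·16384 = -81959.

-81959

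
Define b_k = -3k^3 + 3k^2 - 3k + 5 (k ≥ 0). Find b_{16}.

b_{16} = -3·16^3 + 3·16^2 - 3·16 + 5 = -11563.

-11563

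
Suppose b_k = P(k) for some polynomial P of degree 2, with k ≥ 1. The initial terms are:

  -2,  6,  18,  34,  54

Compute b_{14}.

414

1st diffs: 8, 12, 16, 20.
2nd diffs: 4, 4, 4 (constant).
So b_k = 2k^2 + 2k - 6.
Evaluating at k = 14 gives b_{14} = 414.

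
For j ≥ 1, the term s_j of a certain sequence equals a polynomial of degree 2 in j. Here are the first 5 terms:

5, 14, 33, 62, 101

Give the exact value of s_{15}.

1041

1st diffs: 9, 19, 29, 39.
2nd diffs: 10, 10, 10 (constant).
Newton forward-difference form: s_j = 5 + 9·C(j-1,1) + 10·C(j-1,2).
At j = 15: j-1 = 14, so s_{15} = 5 + 126 + 910 = 1041.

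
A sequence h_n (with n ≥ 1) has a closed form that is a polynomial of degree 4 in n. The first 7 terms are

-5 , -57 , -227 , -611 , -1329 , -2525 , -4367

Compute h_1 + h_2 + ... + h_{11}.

-65153

1st diffs: -52, -170, -384, -718, -1196, -1842.
2nd diffs: -118, -214, -334, -478, -646.
3rd diffs: -96, -120, -144, -168.
4th diffs: -24, -24, -24 (constant).
Newton forward-difference form: h_n = -5 + (-52)·C(n-1,1) + (-118)·C(n-1,2) + (-96)·C(n-1,3) + (-24)·C(n-1,4).
Continuing: -7047, -10781, -15809, -22395.
Summing n = 1..11 (11 terms) gives -65153.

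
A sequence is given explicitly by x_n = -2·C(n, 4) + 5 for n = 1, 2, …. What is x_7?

C(7, 4) = 35, so x_7 = -65.

-65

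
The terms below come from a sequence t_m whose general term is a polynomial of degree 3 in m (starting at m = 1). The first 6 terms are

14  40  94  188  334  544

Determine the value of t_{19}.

1st diffs: 26, 54, 94, 146, 210.
2nd diffs: 28, 40, 52, 64.
3rd diffs: 12, 12, 12 (constant).
Newton forward-difference form: t_m = 14 + 26·C(m-1,1) + 28·C(m-1,2) + 12·C(m-1,3).
At m = 19: m-1 = 18, so t_{19} = 14 + 468 + 4284 + 9792 = 14558.

14558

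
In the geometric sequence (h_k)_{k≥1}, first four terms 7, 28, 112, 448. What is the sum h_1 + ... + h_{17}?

40086361427

Common ratio r = 4.
h_k = 7·4^(k-1).
S = 7·(4^17 - 1)/(4 - 1) = 7·(17179869184 - 1)/(3) = 40086361427.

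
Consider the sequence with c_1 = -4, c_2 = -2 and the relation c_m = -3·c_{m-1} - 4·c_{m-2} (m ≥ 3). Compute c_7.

-266

c_3 = 22;  c_4 = -58;  c_5 = 86;  c_6 = -26;  c_7 = -266.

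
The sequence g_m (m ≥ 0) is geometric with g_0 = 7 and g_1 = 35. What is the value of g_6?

Common ratio r = 5.
g_m = 7·5^(m-0).
g_6 = 7·5^6 = 109375.

109375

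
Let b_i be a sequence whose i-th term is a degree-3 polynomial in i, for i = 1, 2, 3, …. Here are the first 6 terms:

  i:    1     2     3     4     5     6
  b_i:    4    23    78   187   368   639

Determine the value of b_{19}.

20542

1st diffs: 19, 55, 109, 181, 271.
2nd diffs: 36, 54, 72, 90.
3rd diffs: 18, 18, 18 (constant).
So b_i = 3i^3 - 2i + 3.
Evaluating at i = 19 gives b_{19} = 20542.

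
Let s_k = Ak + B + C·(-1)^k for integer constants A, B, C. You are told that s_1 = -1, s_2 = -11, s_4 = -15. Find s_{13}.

-25

Write the equations: A + B - C = -1; 2A + B + C = -11; 4A + B + C = -15.
Subtracting the first from the second: A + 2C = -10.
Subtracting the second from the third: 2A = -4.
Solving: C = -4, A = -2, then B = -3.
Therefore s_{13} = -26 + (-3) + (-4)·(-1) = -25.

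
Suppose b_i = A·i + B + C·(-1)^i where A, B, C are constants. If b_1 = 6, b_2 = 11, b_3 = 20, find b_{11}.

Plug in i = 1, 2, 3: A + B - C = 6; 2A + B + C = 11; 3A + B - C = 20.
Subtracting the first from the second: A + 2C = 5.
Subtracting the second from the third: A - 2C = 9.
Solving: C = -1, A = 7, then B = -2.
Hence b_{11} = 7·11 + (-2) + (-1)·(-1) = 76.

76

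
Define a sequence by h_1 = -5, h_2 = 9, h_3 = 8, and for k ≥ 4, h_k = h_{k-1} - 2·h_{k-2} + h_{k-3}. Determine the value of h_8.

-9

Iterate the recurrence:
h_4 = -15, h_5 = -22, h_6 = 16, h_7 = 45, h_8 = -9.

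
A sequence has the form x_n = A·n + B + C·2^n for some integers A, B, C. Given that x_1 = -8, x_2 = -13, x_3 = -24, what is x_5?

At n = 1, 2, 3: A + B + 2C = -8; 2A + B + 4C = -13; 3A + B + 8C = -24.
Subtracting the first from the second: A + 2C = -5.
Subtracting the second from the third: A + 4C = -11.
Solving: C = -3, A = 1, then B = -3.
Hence x_5 = 1·5 + (-3) + (-3)·32 = -94.

-94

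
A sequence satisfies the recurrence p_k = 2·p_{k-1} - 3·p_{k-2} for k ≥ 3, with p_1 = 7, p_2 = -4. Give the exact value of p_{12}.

Step forward from the initial values:
p_3 = -29;  p_4 = -46;  p_5 = -5;  p_6 = 128;  p_7 = 271;  p_8 = 158;  p_9 = -497;  p_{10} = -1468;  p_{11} = -1445;  p_{12} = 1514.

1514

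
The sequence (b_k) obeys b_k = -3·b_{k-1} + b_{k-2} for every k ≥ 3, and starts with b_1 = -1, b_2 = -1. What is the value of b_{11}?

Applying the relation repeatedly:
b_3 = 2, b_4 = -7, b_5 = 23, b_6 = -76, b_7 = 251, b_8 = -829, b_9 = 2738, b_{10} = -9043, b_{11} = 29867.

29867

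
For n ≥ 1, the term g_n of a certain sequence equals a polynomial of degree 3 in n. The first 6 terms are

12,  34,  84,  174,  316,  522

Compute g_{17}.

10444

1st diffs: 22, 50, 90, 142, 206.
2nd diffs: 28, 40, 52, 64.
3rd diffs: 12, 12, 12 (constant).
Newton forward-difference form: g_n = 12 + 22·C(n-1,1) + 28·C(n-1,2) + 12·C(n-1,3).
At n = 17: n-1 = 16, so g_{17} = 12 + 352 + 3360 + 6720 = 10444.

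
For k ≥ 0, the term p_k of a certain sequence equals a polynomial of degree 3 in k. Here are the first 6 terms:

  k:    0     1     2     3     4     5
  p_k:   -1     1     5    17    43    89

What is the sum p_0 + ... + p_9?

1580

1st diffs: 2, 4, 12, 26, 46.
2nd diffs: 2, 8, 14, 20.
3rd diffs: 6, 6, 6 (constant).
Newton forward-difference form: p_k = -1 + 2·C(k,1) + 2·C(k,2) + 6·C(k,3).
Continuing: 161, 265, 407, 593.
Summing k = 0..9 (10 terms) gives 1580.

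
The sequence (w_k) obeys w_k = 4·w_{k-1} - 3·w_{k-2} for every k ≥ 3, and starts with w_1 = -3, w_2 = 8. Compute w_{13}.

Compute successive terms:
w_3 = 41;  w_4 = 140;  w_5 = 437;  …;  w_{10} = 108248;  w_{11} = 324761;  w_{12} = 974300;  w_{13} = 2922917.
(Characteristic roots are 3 and 1.)

2922917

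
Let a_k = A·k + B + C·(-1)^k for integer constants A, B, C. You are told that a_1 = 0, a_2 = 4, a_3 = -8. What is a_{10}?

-28

At k = 1, 2, 3: A + B - C = 0; 2A + B + C = 4; 3A + B - C = -8.
Subtracting the first from the second: A + 2C = 4.
Subtracting the second from the third: A - 2C = -12.
Solving: C = 4, A = -4, then B = 8.
So a_k = -4·k + 8 + 4·(-1)^k; at k=10 this is -28.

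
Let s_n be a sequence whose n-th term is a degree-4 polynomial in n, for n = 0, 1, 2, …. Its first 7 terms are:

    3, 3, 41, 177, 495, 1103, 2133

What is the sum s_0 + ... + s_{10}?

37191

1st diffs: 0, 38, 136, 318, 608, 1030.
2nd diffs: 38, 98, 182, 290, 422.
3rd diffs: 60, 84, 108, 132.
4th diffs: 24, 24, 24 (constant).
So s_n = n^4 + 4n^3 - 5n + 3.
Continuing: 3741, 6107, 9435, 13953.
Summing n = 0..10 (11 terms) gives 37191.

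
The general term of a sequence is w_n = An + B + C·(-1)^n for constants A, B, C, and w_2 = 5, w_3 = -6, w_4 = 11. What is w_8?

23

At n = 2, 3, 4: 2A + B + C = 5; 3A + B - C = -6; 4A + B + C = 11.
Subtracting the first from the second: A - 2C = -11.
Subtracting the second from the third: A + 2C = 17.
Solving: C = 7, A = 3, then B = -8.
Therefore w_8 = 24 + (-8) + 7·1 = 23.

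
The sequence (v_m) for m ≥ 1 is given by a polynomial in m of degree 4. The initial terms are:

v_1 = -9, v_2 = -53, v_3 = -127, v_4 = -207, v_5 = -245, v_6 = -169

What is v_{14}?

1st diffs: -44, -74, -80, -38, 76.
2nd diffs: -30, -6, 42, 114.
3rd diffs: 24, 48, 72.
4th diffs: 24, 24 (constant).
Newton forward-difference form: v_m = -9 + (-44)·C(m-1,1) + (-30)·C(m-1,2) + 24·C(m-1,3) + 24·C(m-1,4).
At m = 14: m-1 = 13, so v_{14} = -9 - 572 - 2340 + 6864 + 17160 = 21103.

21103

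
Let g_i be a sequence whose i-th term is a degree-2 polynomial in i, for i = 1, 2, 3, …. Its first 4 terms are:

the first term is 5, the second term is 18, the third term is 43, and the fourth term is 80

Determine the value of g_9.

1st diffs: 13, 25, 37.
2nd diffs: 12, 12 (constant).
So g_i = 6i^2 - 5i + 4.
Evaluating at i = 9 gives g_9 = 445.

445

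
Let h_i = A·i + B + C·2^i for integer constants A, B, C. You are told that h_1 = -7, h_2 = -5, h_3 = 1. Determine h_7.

233

The three given values yield: A + B + 2C = -7; 2A + B + 4C = -5; 3A + B + 8C = 1.
Subtracting the first from the second: A + 2C = 2.
Subtracting the second from the third: A + 4C = 6.
Solving: C = 2, A = -2, then B = -9.
So h_i = -2·i + (-9) + 2·2^i; at i=7 this is 233.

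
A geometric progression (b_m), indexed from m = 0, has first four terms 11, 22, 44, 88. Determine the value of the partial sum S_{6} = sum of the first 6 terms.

Common ratio r = 2.
b_m = 11·2^(m-0).
S = 11·(2^6 - 1)/(2 - 1) = 11·(64 - 1)/(1) = 693.

693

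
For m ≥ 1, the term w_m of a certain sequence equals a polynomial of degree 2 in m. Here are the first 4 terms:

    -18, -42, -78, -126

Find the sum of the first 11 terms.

1st diffs: -24, -36, -48.
2nd diffs: -12, -12 (constant).
Newton forward-difference form: w_m = -18 + (-24)·C(m-1,1) + (-12)·C(m-1,2).
Continuing: …, -186, -258, -342, -438, …, w_{11} = -798.
Summing m = 1..11 (11 terms) gives -3498.

-3498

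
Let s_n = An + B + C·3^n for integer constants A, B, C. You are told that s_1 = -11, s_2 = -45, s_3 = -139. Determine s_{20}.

-17433922077

At n = 1, 2, 3: A + B + 3C = -11; 2A + B + 9C = -45; 3A + B + 27C = -139.
Subtracting the first from the second: A + 6C = -34.
Subtracting the second from the third: A + 18C = -94.
Solving: C = -5, A = -4, then B = 8.
Hence s_{20} = -4·20 + 8 + (-5)·3486784401 = -17433922077.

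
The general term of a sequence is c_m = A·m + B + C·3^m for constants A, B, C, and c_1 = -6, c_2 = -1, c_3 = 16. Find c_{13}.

1594302

The three given values yield: A + B + 3C = -6; 2A + B + 9C = -1; 3A + B + 27C = 16.
Subtracting the first from the second: A + 6C = 5.
Subtracting the second from the third: A + 18C = 17.
Solving: C = 1, A = -1, then B = -8.
So c_m = -1·m + (-8) + 1·3^m; at m=13 this is 1594302.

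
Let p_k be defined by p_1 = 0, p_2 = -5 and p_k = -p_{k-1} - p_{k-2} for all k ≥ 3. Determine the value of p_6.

5

p_3 = 5, p_4 = 0, p_5 = -5, p_6 = 5.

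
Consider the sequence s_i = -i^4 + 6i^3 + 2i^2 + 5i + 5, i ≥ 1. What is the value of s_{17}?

s_{17} = -1·17^4 + 6·17^3 + 2·17^2 + 5·17 + 5 = -53375.

-53375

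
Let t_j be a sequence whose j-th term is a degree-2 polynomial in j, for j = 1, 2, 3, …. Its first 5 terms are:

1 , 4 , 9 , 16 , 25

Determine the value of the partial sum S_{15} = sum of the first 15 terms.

1240

1st diffs: 3, 5, 7, 9.
2nd diffs: 2, 2, 2 (constant).
Newton forward-difference form: t_j = 1 + 3·C(j-1,1) + 2·C(j-1,2).
Continuing: …, 36, 49, 64, 81, …, t_{15} = 225.
Summing j = 1..15 (15 terms) gives 1240.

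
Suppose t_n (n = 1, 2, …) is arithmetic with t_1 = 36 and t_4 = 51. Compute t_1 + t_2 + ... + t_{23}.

2093

Common difference d = (51 - 36) / (4 - 1) = 5.
t_n = 36 + (n - 1)·5.
t_{23} = 146; S = 23·(36 + 146)/2 = 2093.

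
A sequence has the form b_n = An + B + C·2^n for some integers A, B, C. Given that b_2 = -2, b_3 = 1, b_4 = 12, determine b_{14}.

Plug in n = 2, 3, 4: 2A + B + 4C = -2; 3A + B + 8C = 1; 4A + B + 16C = 12.
Subtracting the first from the second: A + 4C = 3.
Subtracting the second from the third: A + 8C = 11.
Solving: C = 2, A = -5, then B = 0.
Therefore b_{14} = -70 + 0 + 2·16384 = 32698.

32698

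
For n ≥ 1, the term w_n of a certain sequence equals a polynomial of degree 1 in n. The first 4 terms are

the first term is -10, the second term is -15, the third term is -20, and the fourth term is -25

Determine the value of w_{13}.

1st diffs: -5, -5, -5 (constant).
So w_n = -5n - 5.
Evaluating at n = 13 gives w_{13} = -70.

-70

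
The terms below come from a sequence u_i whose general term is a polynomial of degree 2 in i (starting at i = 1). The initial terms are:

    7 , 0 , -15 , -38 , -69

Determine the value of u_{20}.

1st diffs: -7, -15, -23, -31.
2nd diffs: -8, -8, -8 (constant).
So u_i = -4i^2 + 5i + 6.
Evaluating at i = 20 gives u_{20} = -1494.

-1494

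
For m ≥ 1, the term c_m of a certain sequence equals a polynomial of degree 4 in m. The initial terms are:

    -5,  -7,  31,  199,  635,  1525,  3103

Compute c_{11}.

22655

1st diffs: -2, 38, 168, 436, 890, 1578.
2nd diffs: 40, 130, 268, 454, 688.
3rd diffs: 90, 138, 186, 234.
4th diffs: 48, 48, 48 (constant).
Newton forward-difference form: c_m = -5 + (-2)·C(m-1,1) + 40·C(m-1,2) + 90·C(m-1,3) + 48·C(m-1,4).
At m = 11: m-1 = 10, so c_{11} = -5 - 20 + 1800 + 10800 + 10080 = 22655.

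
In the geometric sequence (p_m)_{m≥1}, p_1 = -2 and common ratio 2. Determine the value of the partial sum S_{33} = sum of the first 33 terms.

p_m = (-2)·2^(m-1).
S = (-2)·(2^33 - 1)/(2 - 1) = (-2)·(8589934592 - 1)/(1) = -17179869182.

-17179869182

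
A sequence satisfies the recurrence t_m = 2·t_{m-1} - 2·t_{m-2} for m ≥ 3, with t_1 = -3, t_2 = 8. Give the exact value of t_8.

-112

t_3 = 22; t_4 = 28; t_5 = 12; t_6 = -32; t_7 = -88; t_8 = -112.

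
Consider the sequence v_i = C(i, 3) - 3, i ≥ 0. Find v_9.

81

C(9, 3) = 84, so v_9 = 81.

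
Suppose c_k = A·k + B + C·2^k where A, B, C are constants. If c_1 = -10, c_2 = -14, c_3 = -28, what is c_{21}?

-10485640

Plug in k = 1, 2, 3: A + B + 2C = -10; 2A + B + 4C = -14; 3A + B + 8C = -28.
Subtracting the first from the second: A + 2C = -4.
Subtracting the second from the third: A + 4C = -14.
Solving: C = -5, A = 6, then B = -6.
So c_k = 6·k + (-6) + (-5)·2^k; at k=21 this is -10485640.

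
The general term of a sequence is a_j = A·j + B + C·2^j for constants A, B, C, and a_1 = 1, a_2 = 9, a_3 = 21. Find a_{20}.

Plug in j = 1, 2, 3: A + B + 2C = 1; 2A + B + 4C = 9; 3A + B + 8C = 21.
Subtracting the first from the second: A + 2C = 8.
Subtracting the second from the third: A + 4C = 12.
Solving: C = 2, A = 4, then B = -7.
So a_j = 4·j + (-7) + 2·2^j; at j=20 this is 2097225.

2097225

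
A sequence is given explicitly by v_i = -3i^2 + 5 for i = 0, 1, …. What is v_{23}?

v_{23} = -3·23^2 + 5 = -1582.

-1582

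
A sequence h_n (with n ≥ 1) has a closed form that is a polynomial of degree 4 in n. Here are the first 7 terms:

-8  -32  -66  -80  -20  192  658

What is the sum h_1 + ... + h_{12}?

29978

1st diffs: -24, -34, -14, 60, 212, 466.
2nd diffs: -10, 20, 74, 152, 254.
3rd diffs: 30, 54, 78, 102.
4th diffs: 24, 24, 24 (constant).
So h_n = n^4 - 5n^3 - 4n.
Continuing: …, 1504, 2880, 4960, 7942, …, h_{12} = 12048.
Summing n = 1..12 (12 terms) gives 29978.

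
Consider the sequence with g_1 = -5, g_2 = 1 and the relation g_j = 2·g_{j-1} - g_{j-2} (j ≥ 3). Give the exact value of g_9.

Applying the relation repeatedly:
g_3 = 7  g_4 = 13  g_5 = 19  g_6 = 25  g_7 = 31  g_8 = 37  g_9 = 43.
(Characteristic roots are 1 and 1.)

43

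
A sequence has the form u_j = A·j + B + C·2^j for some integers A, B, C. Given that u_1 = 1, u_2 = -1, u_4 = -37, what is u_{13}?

-32687

The three given values yield: A + B + 2C = 1; 2A + B + 4C = -1; 4A + B + 16C = -37.
Subtracting the first from the second: A + 2C = -2.
Subtracting the second from the third: 2A + 12C = -36.
Solving: C = -4, A = 6, then B = 3.
So u_j = 6·j + 3 + (-4)·2^j; at j=13 this is -32687.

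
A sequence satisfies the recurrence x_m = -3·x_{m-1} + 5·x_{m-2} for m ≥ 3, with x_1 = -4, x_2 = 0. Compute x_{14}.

Iterate the recurrence:
x_3 = -20;  x_4 = 60;  x_5 = -280;  …;  x_{11} = -1486520;  x_{12} = 6232260;  x_{13} = -26129380;  x_{14} = 109549440.

109549440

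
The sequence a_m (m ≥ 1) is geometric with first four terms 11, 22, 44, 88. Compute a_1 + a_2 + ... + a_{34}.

188978561013

Common ratio r = 2.
a_m = 11·2^(m-1).
S = 11·(2^34 - 1)/(2 - 1) = 11·(17179869184 - 1)/(1) = 188978561013.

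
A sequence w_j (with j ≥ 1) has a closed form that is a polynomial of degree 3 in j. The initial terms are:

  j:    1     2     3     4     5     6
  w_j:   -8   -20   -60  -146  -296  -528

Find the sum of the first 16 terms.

1st diffs: -12, -40, -86, -150, -232.
2nd diffs: -28, -46, -64, -82.
3rd diffs: -18, -18, -18 (constant).
So w_j = -3j^3 + 4j^2 - 3j - 6.
Continuing: …, -860, -1310, -1896, -2636, …, w_{16} = -11318.
Summing j = 1..16 (16 terms) gives -50008.

-50008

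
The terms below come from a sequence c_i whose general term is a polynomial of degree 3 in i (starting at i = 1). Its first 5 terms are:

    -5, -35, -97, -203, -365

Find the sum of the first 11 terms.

-10945

1st diffs: -30, -62, -106, -162.
2nd diffs: -32, -44, -56.
3rd diffs: -12, -12 (constant).
Newton forward-difference form: c_i = -5 + (-30)·C(i-1,1) + (-32)·C(i-1,2) + (-12)·C(i-1,3).
Continuing: …, -595, -905, -1307, -1813, …, c_{11} = -3185.
Summing i = 1..11 (11 terms) gives -10945.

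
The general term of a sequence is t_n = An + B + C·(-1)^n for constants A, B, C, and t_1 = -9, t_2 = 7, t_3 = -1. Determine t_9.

Plug in n = 1, 2, 3: A + B - C = -9; 2A + B + C = 7; 3A + B - C = -1.
Subtracting the first from the second: A + 2C = 16.
Subtracting the second from the third: A - 2C = -8.
Solving: C = 6, A = 4, then B = -7.
So t_n = 4·n + (-7) + 6·(-1)^n; at n=9 this is 23.

23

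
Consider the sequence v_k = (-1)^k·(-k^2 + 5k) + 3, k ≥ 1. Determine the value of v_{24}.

(-1)^24 = 1; -k^2 + 5k at k=24 is -456; so v_{24} = -453.

-453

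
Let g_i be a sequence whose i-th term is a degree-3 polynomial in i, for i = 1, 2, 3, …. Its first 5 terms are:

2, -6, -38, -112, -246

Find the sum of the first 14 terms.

-27454

1st diffs: -8, -32, -74, -134.
2nd diffs: -24, -42, -60.
3rd diffs: -18, -18 (constant).
Newton forward-difference form: g_i = 2 + (-8)·C(i-1,1) + (-24)·C(i-1,2) + (-18)·C(i-1,3).
Continuing: …, -458, -766, -1188, -1742, …, g_{14} = -7122.
Summing i = 1..14 (14 terms) gives -27454.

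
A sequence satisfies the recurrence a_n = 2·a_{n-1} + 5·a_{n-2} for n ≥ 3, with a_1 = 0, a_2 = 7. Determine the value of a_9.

28616

Iterate the recurrence:
a_3 = 14;  a_4 = 63;  a_5 = 196;  a_6 = 707;  a_7 = 2394;  a_8 = 8323;  a_9 = 28616.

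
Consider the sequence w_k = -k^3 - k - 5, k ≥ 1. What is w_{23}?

-12195

w_{23} = -1·23^3 - 1·23 - 5 = -12195.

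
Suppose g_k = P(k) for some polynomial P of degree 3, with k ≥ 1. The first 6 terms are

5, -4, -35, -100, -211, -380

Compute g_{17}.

-9499

1st diffs: -9, -31, -65, -111, -169.
2nd diffs: -22, -34, -46, -58.
3rd diffs: -12, -12, -12 (constant).
Newton forward-difference form: g_k = 5 + (-9)·C(k-1,1) + (-22)·C(k-1,2) + (-12)·C(k-1,3).
At k = 17: k-1 = 16, so g_{17} = 5 - 144 - 2640 - 6720 = -9499.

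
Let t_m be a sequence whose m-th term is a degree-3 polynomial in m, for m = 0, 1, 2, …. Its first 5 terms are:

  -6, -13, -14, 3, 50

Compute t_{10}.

1634

1st diffs: -7, -1, 17, 47.
2nd diffs: 6, 18, 30.
3rd diffs: 12, 12 (constant).
So t_m = 2m^3 - 3m^2 - 6m - 6.
Evaluating at m = 10 gives t_{10} = 1634.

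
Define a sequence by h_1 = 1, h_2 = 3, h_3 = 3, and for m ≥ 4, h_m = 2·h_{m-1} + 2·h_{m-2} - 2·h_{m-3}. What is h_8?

324

h_4 = 10; h_5 = 20; h_6 = 54; h_7 = 128; h_8 = 324.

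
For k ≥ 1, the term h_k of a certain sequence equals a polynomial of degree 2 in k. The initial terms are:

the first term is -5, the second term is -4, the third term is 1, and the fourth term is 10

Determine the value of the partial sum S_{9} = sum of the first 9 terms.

327

1st diffs: 1, 5, 9.
2nd diffs: 4, 4 (constant).
Newton forward-difference form: h_k = -5 + 1·C(k-1,1) + 4·C(k-1,2).
Continuing: …, 23, 40, 61, 86, …, h_9 = 115.
Summing k = 1..9 (9 terms) gives 327.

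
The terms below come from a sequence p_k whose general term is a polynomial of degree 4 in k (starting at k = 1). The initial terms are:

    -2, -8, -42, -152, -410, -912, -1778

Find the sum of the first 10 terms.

1st diffs: -6, -34, -110, -258, -502, -866.
2nd diffs: -28, -76, -148, -244, -364.
3rd diffs: -48, -72, -96, -120.
4th diffs: -24, -24, -24 (constant).
Newton forward-difference form: p_k = -2 + (-6)·C(k-1,1) + (-28)·C(k-1,2) + (-48)·C(k-1,3) + (-24)·C(k-1,4).
Continuing: -3152, -5202, -8120.
Summing k = 1..10 (10 terms) gives -19778.

-19778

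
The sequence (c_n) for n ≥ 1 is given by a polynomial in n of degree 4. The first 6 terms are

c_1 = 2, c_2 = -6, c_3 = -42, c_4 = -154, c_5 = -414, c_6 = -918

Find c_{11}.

-12138

1st diffs: -8, -36, -112, -260, -504.
2nd diffs: -28, -76, -148, -244.
3rd diffs: -48, -72, -96.
4th diffs: -24, -24 (constant).
So c_n = -n^4 + 2n^3 - n^2 - 4n + 6.
Evaluating at n = 11 gives c_{11} = -12138.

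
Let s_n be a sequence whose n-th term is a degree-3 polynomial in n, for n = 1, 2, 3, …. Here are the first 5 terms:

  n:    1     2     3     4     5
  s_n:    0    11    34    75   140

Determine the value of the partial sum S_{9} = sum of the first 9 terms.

1st diffs: 11, 23, 41, 65.
2nd diffs: 12, 18, 24.
3rd diffs: 6, 6 (constant).
So s_n = n^3 + 4n - 5.
Continuing: 235, 366, 539, 760.
Summing n = 1..9 (9 terms) gives 2160.

2160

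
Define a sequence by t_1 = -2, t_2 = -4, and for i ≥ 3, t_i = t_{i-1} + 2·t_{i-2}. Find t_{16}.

-65536

Applying the relation repeatedly:
t_3 = -8; t_4 = -16; t_5 = -32; …; t_{13} = -8192; t_{14} = -16384; t_{15} = -32768; t_{16} = -65536.
(Characteristic roots are 2 and -1.)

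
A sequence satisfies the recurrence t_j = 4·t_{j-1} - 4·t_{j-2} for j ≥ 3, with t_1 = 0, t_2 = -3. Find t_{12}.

Compute successive terms:
t_3 = -12, t_4 = -36, t_5 = -96, t_6 = -240, t_7 = -576, t_8 = -1344, t_9 = -3072, t_{10} = -6912, t_{11} = -15360, t_{12} = -33792.
(Characteristic roots are 2 and 2.)

-33792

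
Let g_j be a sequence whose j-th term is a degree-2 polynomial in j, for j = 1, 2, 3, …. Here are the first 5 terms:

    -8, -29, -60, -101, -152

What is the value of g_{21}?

-2328

1st diffs: -21, -31, -41, -51.
2nd diffs: -10, -10, -10 (constant).
Newton forward-difference form: g_j = -8 + (-21)·C(j-1,1) + (-10)·C(j-1,2).
At j = 21: j-1 = 20, so g_{21} = -8 - 420 - 1900 = -2328.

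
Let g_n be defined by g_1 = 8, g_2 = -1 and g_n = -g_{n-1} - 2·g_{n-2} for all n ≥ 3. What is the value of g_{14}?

721

Compute successive terms:
g_3 = -15; g_4 = 17; g_5 = 13; …; g_{11} = 261; g_{12} = -199; g_{13} = -323; g_{14} = 721.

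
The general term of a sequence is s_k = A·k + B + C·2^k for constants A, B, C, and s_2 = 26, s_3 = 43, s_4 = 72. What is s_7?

At k = 2, 3, 4: 2A + B + 4C = 26; 3A + B + 8C = 43; 4A + B + 16C = 72.
Subtracting the first from the second: A + 4C = 17.
Subtracting the second from the third: A + 8C = 29.
Solving: C = 3, A = 5, then B = 4.
Hence s_7 = 5·7 + 4 + 3·128 = 423.

423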